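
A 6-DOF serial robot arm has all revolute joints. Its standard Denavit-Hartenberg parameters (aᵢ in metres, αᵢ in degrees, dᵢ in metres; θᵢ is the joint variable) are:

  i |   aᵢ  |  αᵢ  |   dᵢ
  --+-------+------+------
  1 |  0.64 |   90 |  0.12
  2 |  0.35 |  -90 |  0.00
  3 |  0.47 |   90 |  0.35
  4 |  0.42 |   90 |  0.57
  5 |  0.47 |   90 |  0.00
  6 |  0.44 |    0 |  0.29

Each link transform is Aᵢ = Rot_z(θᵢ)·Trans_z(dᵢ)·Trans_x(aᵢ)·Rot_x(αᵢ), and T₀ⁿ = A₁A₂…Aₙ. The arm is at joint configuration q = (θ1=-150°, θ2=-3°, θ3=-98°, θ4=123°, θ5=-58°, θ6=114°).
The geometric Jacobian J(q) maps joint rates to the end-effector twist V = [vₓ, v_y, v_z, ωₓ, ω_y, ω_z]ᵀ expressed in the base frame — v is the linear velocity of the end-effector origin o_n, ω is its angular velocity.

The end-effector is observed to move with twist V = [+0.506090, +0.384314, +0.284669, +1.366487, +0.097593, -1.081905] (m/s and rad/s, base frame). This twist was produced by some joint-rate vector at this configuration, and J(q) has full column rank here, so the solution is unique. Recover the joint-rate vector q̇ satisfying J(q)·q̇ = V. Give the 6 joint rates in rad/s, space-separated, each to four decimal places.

o_n = [-0.9737, 0.1290, 0.9581]
J₁: ẑ×o_n = [-0.1290, -0.9737, 0.0000], ω = ẑ
J2: z=[-0.5000, 0.8660, 0.0000] o=[-0.5543, -0.3200, 0.1200] → [0.7258, 0.4191, 0.1387, -0.5000, 0.8660, 0.0000]
J3: z=[-0.0453, -0.0262, 0.9986] o=[-0.8569, -0.4948, 0.1017] → [-0.6453, -0.0778, -0.0313, -0.0453, -0.0262, 0.9986]
J4: z=[0.9260, 0.3739, 0.0518] o=[-1.0490, -0.0682, 0.4546] → [0.1781, -0.4624, 0.1545, 0.9260, 0.3739, 0.0518]
J5: z=[-0.3390, 0.7633, 0.5500] o=[-0.4514, -0.0763, 0.8343] → [-0.0184, -0.2453, 0.3291, -0.3390, 0.7633, 0.5500]
J6: z=[-0.6316, 0.2487, -0.7344] o=[-0.7791, -0.3566, 1.0212] → [0.3409, 0.1031, -0.2583, -0.6316, 0.2487, -0.7344]
q̇ = J⁺·V = [-0.8230, -0.0060, -0.6980, 0.9490, -0.1460, -0.6390]

-0.8230 -0.0060 -0.6980 0.9490 -0.1460 -0.6390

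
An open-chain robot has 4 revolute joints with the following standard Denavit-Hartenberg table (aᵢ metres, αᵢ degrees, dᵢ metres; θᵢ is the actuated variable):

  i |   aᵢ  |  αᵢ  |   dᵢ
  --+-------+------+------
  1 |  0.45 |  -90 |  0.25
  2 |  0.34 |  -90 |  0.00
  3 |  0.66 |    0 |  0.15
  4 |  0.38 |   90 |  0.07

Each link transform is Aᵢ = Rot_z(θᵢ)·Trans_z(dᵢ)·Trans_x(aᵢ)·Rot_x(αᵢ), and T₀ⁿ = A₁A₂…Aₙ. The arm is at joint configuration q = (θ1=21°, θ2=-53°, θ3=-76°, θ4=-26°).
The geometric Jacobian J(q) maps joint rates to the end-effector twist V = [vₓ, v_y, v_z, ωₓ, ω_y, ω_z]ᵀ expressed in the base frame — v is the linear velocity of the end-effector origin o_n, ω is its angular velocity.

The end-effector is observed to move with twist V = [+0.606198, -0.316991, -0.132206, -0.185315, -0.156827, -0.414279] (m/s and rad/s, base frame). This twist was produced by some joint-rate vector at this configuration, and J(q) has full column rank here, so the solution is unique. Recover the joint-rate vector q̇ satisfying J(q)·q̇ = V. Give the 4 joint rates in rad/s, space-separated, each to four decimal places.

-0.5870 -0.0800 -0.1590 -0.1280

o_n = [0.4578, 1.2598, 0.4536]
J₁: ẑ×o_n = [-1.2598, 0.4578, 0.0000], ω = ẑ
J2: z=[-0.3584, 0.9336, 0.0000] o=[0.4201, 0.1613, 0.2500] → [0.1900, 0.0729, -0.4289, -0.3584, 0.9336, 0.0000]
J3: z=[0.7456, 0.2862, -0.6018] o=[0.6111, 0.2346, 0.5215] → [0.5975, 0.1430, 0.8083, 0.7456, 0.2862, -0.6018]
J4: z=[0.7456, 0.2862, -0.6018] o=[0.5832, 0.9098, 0.5588] → [0.1805, 0.1539, 0.2968, 0.7456, 0.2862, -0.6018]
q̇ = J⁺·V = [-0.5870, -0.0800, -0.1590, -0.1280]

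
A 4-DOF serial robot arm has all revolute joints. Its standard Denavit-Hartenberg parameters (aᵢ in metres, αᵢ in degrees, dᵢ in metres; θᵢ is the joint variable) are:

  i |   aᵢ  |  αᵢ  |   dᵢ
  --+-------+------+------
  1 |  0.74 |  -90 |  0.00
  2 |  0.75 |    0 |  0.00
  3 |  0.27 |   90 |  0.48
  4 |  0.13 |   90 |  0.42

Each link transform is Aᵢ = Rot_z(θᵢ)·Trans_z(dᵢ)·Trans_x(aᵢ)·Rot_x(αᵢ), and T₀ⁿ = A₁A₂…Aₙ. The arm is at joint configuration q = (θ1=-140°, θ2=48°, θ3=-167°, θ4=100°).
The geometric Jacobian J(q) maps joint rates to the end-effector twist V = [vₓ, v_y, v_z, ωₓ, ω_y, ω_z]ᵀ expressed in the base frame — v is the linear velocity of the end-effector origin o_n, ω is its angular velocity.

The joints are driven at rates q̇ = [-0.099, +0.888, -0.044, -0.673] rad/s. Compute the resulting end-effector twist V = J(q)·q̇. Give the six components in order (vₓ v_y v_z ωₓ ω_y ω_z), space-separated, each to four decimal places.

o_n = [-0.1872, -0.9508, -0.5446]
J₁: ẑ×o_n = [0.9508, -0.1872, 0.0000], ω = ẑ
J2: z=[0.6428, -0.7660, 0.0000] o=[-0.5669, -0.4757, 0.0000] → [0.4172, 0.3500, -0.0146, 0.6428, -0.7660, 0.0000]
J3: z=[0.6428, -0.7660, 0.0000] o=[-0.9513, -0.7982, -0.5574] → [-0.0098, -0.0082, 0.4873, 0.6428, -0.7660, 0.0000]
J4: z=[0.6700, 0.5622, -0.4848] o=[-0.5425, -1.0818, -0.3212] → [-0.0621, -0.0226, -0.1120, 0.6700, 0.5622, -0.4848]
V = J·q̇ = [0.3185, 0.3449, 0.0410, 0.0916, -1.0249, 0.2273]

0.3185 0.3449 0.0410 0.0916 -1.0249 0.2273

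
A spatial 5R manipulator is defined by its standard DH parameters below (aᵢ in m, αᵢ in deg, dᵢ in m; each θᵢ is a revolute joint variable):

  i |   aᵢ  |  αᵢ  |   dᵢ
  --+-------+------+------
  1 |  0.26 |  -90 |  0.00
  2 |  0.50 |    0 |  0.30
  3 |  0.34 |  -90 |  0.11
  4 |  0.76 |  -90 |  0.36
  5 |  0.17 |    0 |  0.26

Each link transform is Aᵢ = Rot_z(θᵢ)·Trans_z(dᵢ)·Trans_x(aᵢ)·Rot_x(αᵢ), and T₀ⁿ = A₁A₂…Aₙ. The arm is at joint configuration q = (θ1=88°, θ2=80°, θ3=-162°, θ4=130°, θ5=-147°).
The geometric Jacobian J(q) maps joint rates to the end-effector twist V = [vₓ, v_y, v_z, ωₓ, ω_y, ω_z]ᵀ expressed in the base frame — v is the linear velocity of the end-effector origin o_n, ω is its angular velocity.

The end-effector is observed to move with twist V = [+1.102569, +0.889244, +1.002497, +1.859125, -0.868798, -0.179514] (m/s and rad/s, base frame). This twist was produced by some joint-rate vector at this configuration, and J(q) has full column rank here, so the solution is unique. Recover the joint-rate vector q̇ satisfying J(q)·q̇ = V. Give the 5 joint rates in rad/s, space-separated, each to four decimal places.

-0.7790 -0.8580 -0.6260 -0.8790 -0.6290

o_n = [-0.0776, 0.7625, -0.8089]
J₁: ẑ×o_n = [-0.7625, -0.0776, 0.0000], ω = ẑ
J2: z=[-0.9994, 0.0349, 0.0000] o=[0.0091, 0.2598, 0.0000] → [-0.0282, -0.8085, -0.4994, -0.9994, 0.0349, 0.0000]
J3: z=[-0.9994, 0.0349, 0.0000] o=[-0.2877, 0.3571, -0.4924] → [-0.0110, -0.3163, -0.4125, -0.9994, 0.0349, 0.0000]
J4: z=[0.0346, 0.9897, -0.1392] o=[-0.3960, 0.4082, -0.1557] → [-0.5972, -0.0217, -0.3029, 0.0346, 0.9897, -0.1392]
J5: z=[-0.6461, -0.0841, -0.7586] o=[0.1959, 0.6762, -0.6896] → [0.0755, 0.1303, -0.0788, -0.6461, -0.0841, -0.7586]
q̇ = J⁺·V = [-0.7790, -0.8580, -0.6260, -0.8790, -0.6290]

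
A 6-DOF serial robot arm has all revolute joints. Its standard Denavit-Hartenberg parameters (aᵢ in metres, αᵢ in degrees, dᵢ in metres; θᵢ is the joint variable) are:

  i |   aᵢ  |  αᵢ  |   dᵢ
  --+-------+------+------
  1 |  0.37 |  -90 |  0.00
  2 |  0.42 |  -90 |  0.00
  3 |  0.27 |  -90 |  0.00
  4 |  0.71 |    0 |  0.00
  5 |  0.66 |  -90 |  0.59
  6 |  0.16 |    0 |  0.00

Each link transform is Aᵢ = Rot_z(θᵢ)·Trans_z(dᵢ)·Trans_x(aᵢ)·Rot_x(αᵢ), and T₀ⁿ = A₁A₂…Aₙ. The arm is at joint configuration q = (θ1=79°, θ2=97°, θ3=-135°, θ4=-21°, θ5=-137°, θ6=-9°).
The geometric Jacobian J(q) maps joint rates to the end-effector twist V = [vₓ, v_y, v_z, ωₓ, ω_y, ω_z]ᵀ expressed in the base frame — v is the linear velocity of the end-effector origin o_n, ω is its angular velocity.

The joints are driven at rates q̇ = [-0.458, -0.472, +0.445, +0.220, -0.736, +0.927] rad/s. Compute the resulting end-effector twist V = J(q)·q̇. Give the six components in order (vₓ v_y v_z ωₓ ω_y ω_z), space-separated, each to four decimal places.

0.4023 1.0041 -0.5998 0.3476 -1.3108 0.3068

o_n = [-0.6006, -0.1643, -0.6578]
J₁: ẑ×o_n = [0.1643, -0.6006, 0.0000], ω = ẑ
J2: z=[-0.9816, 0.1908, 0.0000] o=[0.0706, 0.3632, 0.0000] → [-0.1255, -0.6457, 0.6459, -0.9816, 0.1908, 0.0000]
J3: z=[-0.1894, -0.9743, 0.1219] o=[0.0608, 0.3130, -0.4169] → [0.2929, -0.1262, -0.5540, -0.1894, -0.9743, 0.1219]
J4: z=[-0.7106, 0.0503, -0.7018] o=[-0.1221, 0.3722, -0.2274] → [-0.3982, 0.0300, 0.4053, -0.7106, 0.0503, -0.7018]
J5: z=[-0.7106, 0.0503, -0.7018] o=[-0.6195, 0.2698, 0.2688] → [-0.3513, -0.6717, 0.3075, -0.7106, 0.0503, -0.7018]
J6: z=[-0.4295, -0.8211, 0.3759] o=[-0.6709, -0.0757, -0.5446] → [0.1262, -0.0222, 0.0958, -0.4295, -0.8211, 0.3759]
V = J·q̇ = [0.4023, 1.0041, -0.5998, 0.3476, -1.3108, 0.3068]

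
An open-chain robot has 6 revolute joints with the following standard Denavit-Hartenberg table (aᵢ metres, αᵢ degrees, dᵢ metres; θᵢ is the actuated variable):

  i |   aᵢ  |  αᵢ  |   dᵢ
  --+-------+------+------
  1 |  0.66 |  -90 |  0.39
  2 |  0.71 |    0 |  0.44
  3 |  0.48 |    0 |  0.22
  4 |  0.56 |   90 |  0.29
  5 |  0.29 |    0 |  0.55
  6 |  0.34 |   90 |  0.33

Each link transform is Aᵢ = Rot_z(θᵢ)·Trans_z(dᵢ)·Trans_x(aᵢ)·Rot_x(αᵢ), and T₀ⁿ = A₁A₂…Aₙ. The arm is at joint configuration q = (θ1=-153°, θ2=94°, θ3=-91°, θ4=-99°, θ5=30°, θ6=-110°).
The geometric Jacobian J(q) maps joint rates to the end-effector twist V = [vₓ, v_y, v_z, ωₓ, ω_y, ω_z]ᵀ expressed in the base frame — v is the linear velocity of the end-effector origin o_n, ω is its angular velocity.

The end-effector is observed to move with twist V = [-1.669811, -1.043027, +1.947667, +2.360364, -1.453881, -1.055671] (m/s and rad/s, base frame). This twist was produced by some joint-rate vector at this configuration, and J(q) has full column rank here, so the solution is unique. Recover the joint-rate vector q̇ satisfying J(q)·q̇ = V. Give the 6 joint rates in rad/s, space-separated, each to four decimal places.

o_n = [0.2349, -0.7335, 0.4300]
J₁: ẑ×o_n = [0.7335, 0.2349, -0.0000], ω = ẑ
J2: z=[0.4540, -0.8910, 0.0000] o=[-0.5881, -0.2996, 0.3900] → [-0.0357, -0.0182, 0.5363, 0.4540, -0.8910, 0.0000]
J3: z=[0.4540, -0.8910, 0.0000] o=[-0.3442, -0.6692, -0.3183] → [-0.6668, -0.3397, 0.4868, 0.4540, -0.8910, 0.0000]
J4: z=[0.4540, -0.8910, 0.0000] o=[-0.6714, -1.0828, -0.3434] → [-0.6891, -0.3511, 0.9661, 0.4540, -0.8910, 0.0000]
J5: z=[0.8861, 0.4515, -0.1045] o=[-0.4876, -1.3146, 0.2135] → [0.1585, -0.2674, 0.1888, 0.8861, 0.4515, -0.1045]
J6: z=[0.8861, 0.4515, -0.1045] o=[0.0890, -1.1836, 0.4058] → [0.0580, -0.0367, 0.3330, 0.8861, 0.4515, -0.1045]
q̇ = J⁺·V = [-0.9040, 0.6760, 0.8730, 0.8180, 0.7860, 0.6650]

-0.9040 0.6760 0.8730 0.8180 0.7860 0.6650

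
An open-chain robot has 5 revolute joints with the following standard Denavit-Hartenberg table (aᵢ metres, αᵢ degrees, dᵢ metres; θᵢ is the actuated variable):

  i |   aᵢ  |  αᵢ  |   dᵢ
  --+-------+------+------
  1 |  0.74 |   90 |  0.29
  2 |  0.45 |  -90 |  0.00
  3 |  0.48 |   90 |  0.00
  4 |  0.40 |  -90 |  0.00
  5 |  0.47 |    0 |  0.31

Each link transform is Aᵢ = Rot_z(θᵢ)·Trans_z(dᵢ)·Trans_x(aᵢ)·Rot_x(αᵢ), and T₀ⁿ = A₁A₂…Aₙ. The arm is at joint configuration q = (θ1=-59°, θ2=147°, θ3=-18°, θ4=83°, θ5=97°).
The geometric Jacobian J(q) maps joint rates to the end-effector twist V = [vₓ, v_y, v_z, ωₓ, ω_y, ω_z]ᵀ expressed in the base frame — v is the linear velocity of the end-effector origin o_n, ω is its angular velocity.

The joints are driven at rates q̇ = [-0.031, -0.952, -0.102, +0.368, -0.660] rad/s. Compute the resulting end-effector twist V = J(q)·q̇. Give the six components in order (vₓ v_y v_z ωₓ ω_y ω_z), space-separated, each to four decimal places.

0.0563 -0.0237 0.6334 0.1737 0.4868 0.3994

o_n = [0.2541, 0.3101, 0.4075]
J₁: ẑ×o_n = [-0.3101, 0.2541, 0.0000], ω = ẑ
J2: z=[-0.8572, -0.5150, 0.0000] o=[0.3811, -0.6343, 0.2900] → [-0.0605, 0.1007, -0.8749, -0.8572, -0.5150, 0.0000]
J3: z=[-0.2805, 0.4668, -0.8387] o=[0.1868, -0.3108, 0.5351] → [0.4611, -0.0923, -0.2056, -0.2805, 0.4668, -0.8387]
J4: z=[-0.6817, -0.7120, -0.1683] o=[-0.1376, -0.0590, 0.7837] → [0.3300, -0.3224, 0.0273, -0.6817, -0.7120, -0.1683]
J5: z=[0.6365, -0.4637, -0.6163] o=[-0.2819, 0.1519, 0.4760] → [0.1292, -0.2868, 0.3492, 0.6365, -0.4637, -0.6163]
V = J·q̇ = [0.0563, -0.0237, 0.6334, 0.1737, 0.4868, 0.3994]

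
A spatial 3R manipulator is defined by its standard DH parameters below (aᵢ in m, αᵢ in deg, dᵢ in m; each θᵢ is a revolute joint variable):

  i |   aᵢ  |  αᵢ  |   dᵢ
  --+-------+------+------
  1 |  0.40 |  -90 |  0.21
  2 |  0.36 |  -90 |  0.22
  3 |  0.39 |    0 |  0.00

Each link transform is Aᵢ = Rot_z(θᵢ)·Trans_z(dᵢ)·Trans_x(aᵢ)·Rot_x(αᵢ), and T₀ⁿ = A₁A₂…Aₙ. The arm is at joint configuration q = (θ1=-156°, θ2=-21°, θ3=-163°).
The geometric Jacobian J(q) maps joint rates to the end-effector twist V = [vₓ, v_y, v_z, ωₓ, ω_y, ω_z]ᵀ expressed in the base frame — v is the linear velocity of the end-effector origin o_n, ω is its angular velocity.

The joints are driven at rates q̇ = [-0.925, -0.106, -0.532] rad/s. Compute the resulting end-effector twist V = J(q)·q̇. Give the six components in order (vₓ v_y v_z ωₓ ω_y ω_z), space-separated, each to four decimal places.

-0.4576 0.4062 -0.0230 0.1311 0.1744 -0.4283

o_n = [-0.2185, -0.4629, 0.2054]
J₁: ẑ×o_n = [0.4629, -0.2185, 0.0000], ω = ẑ
J2: z=[0.4067, -0.9135, 0.0000] o=[-0.3654, -0.1627, 0.2100] → [0.0042, 0.0019, 0.0121, 0.4067, -0.9135, 0.0000]
J3: z=[-0.3274, -0.1458, -0.9336] o=[-0.5830, -0.5004, 0.3390] → [0.0544, -0.3840, 0.0409, -0.3274, -0.1458, -0.9336]
V = J·q̇ = [-0.4576, 0.4062, -0.0230, 0.1311, 0.1744, -0.4283]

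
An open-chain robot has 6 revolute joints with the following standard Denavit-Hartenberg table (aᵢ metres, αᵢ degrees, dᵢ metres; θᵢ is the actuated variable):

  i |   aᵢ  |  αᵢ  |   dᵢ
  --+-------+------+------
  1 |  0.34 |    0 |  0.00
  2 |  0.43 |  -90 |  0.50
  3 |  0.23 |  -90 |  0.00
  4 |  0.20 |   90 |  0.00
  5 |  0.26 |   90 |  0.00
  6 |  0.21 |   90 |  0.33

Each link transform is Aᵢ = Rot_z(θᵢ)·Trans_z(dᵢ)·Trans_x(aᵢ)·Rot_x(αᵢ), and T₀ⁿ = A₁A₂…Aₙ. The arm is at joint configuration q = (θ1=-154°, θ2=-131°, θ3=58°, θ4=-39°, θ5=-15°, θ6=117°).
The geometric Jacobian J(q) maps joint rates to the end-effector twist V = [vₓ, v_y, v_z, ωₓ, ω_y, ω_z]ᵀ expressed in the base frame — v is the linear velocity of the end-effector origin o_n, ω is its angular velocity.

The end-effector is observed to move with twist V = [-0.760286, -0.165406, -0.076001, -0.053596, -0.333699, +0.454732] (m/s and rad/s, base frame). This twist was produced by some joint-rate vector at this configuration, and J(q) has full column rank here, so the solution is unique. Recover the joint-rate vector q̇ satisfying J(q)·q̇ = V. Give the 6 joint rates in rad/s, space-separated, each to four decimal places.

o_n = [-0.3772, 0.8108, 0.4160]
J₁: ẑ×o_n = [-0.8108, -0.3772, 0.0000], ω = ẑ
J2: z=[0.0000, 0.0000, 1.0000] o=[-0.3056, -0.1490, 0.0000] → [-0.9599, -0.0716, 0.0000, 0.0000, 0.0000, 1.0000]
J3: z=[-0.9659, 0.2588, 0.0000] o=[-0.1943, 0.2663, 0.5000] → [-0.0218, -0.0812, -0.4786, -0.9659, 0.2588, 0.0000]
J4: z=[-0.2195, -0.8192, -0.5299] o=[-0.1628, 0.3840, 0.3049] → [0.1352, 0.1380, -0.2694, -0.2195, -0.8192, -0.5299]
J5: z=[-0.8370, -0.1210, 0.5337] o=[-0.2630, 0.4962, 0.1731] → [-0.1973, 0.1423, -0.2772, -0.8370, -0.1210, 0.5337]
J6: z=[0.3418, 0.6461, 0.6824] o=[-0.3741, 0.6921, 0.0433] → [0.1598, -0.1295, 0.0426, 0.3418, 0.6461, 0.6824]
q̇ = J⁺·V = [0.4170, 0.4880, 0.1170, 0.2890, -0.2460, -0.2430]

0.4170 0.4880 0.1170 0.2890 -0.2460 -0.2430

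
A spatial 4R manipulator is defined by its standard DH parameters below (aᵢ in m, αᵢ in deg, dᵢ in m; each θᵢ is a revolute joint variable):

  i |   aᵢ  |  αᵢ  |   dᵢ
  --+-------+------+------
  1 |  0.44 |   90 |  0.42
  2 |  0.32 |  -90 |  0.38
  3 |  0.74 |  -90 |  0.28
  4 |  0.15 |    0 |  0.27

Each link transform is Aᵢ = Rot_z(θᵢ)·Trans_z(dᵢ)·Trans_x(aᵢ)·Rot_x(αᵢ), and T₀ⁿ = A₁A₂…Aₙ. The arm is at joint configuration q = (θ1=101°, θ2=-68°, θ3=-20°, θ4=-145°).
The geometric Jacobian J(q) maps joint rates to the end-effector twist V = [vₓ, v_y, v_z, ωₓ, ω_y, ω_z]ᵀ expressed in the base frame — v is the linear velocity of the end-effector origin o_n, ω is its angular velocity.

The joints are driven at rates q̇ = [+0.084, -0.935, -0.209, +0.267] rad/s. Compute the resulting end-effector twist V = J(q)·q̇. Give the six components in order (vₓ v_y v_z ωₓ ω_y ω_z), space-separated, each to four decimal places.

0.1770 -0.6398 -0.6809 -1.1337 -0.3829 -0.0790

o_n = [0.1115, 1.1943, -0.3629]
J₁: ẑ×o_n = [-1.1943, 0.1115, 0.0000], ω = ẑ
J2: z=[0.9816, 0.1908, 0.0000] o=[-0.0840, 0.4319, 0.4200] → [-0.1494, 0.7685, 0.7111, 0.9816, 0.1908, 0.0000]
J3: z=[-0.1769, 0.9101, 0.3746] o=[0.2662, 0.6221, 0.1233] → [-0.6569, -0.1440, 0.0395, -0.1769, 0.9101, 0.3746]
J4: z=[-0.9469, -0.0535, -0.3171] o=[0.4154, 1.1809, -0.4165] → [0.0014, 0.1472, -0.0289, -0.9469, -0.0535, -0.3171]
V = J·q̇ = [0.1770, -0.6398, -0.6809, -1.1337, -0.3829, -0.0790]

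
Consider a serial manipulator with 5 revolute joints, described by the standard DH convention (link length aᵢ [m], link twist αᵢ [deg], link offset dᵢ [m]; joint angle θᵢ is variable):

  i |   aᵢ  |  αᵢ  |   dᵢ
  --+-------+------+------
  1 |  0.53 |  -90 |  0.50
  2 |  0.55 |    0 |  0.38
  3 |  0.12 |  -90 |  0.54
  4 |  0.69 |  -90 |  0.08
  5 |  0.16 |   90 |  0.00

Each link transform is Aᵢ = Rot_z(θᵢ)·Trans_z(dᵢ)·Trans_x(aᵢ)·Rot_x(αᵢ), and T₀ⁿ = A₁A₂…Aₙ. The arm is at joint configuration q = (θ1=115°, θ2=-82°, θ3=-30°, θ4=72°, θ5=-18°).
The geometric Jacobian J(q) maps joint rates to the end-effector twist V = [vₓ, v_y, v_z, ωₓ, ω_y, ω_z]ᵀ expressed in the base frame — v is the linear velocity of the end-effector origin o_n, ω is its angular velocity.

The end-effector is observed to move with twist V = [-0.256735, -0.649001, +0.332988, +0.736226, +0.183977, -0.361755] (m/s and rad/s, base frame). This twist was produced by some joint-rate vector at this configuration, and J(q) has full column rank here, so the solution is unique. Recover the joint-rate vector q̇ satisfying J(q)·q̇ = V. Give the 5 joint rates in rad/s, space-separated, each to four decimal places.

0.7090 0.1590 -0.5990 -0.5350 0.9870

o_n = [-0.3548, 0.4791, 1.4457]
J₁: ẑ×o_n = [-0.4791, -0.3548, 0.0000], ω = ẑ
J2: z=[-0.9063, -0.4226, 0.0000] o=[-0.2240, 0.4803, 0.5000] → [-0.3997, 0.8571, -0.0541, -0.9063, -0.4226, 0.0000]
J3: z=[-0.9063, -0.4226, 0.0000] o=[-0.6007, 0.3891, 1.0446] → [-0.1695, 0.3635, 0.0224, -0.9063, -0.4226, 0.0000]
J4: z=[-0.3918, 0.8403, 0.3746] o=[-1.0711, 0.1202, 1.1559] → [0.1091, 0.3819, -0.7426, -0.3918, 0.8403, 0.3746]
J5: z=[0.1295, 0.4535, -0.8818] o=[-0.4740, 0.3923, 1.3836] → [0.1047, -0.1132, -0.0428, 0.1295, 0.4535, -0.8818]
q̇ = J⁺·V = [0.7090, 0.1590, -0.5990, -0.5350, 0.9870]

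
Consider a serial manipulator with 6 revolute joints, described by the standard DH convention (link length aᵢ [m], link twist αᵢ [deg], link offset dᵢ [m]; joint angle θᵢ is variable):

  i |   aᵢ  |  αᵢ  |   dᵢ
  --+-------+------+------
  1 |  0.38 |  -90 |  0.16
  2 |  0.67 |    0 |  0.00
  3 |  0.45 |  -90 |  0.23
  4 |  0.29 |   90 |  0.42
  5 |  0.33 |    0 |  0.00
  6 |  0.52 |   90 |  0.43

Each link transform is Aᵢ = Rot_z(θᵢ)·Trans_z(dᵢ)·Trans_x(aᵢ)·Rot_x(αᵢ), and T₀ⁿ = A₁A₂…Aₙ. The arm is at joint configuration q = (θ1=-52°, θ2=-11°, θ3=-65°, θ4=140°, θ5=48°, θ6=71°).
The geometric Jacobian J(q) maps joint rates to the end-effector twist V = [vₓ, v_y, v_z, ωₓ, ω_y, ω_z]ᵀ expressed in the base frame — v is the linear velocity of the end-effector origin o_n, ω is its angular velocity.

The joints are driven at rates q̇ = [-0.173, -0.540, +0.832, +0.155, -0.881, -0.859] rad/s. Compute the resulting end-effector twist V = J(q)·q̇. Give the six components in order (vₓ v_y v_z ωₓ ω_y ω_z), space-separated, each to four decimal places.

-0.8348 -0.6359 -0.8819 1.2065 1.0951 -1.2957

o_n = [1.1773, -1.9384, 0.5294]
J₁: ẑ×o_n = [1.9384, 1.1773, -0.0000], ω = ẑ
J2: z=[0.7880, 0.6157, 0.0000] o=[0.2340, -0.2994, 0.1600] → [0.2274, -0.2911, -1.8722, 0.7880, 0.6157, 0.0000]
J3: z=[0.7880, 0.6157, 0.0000] o=[0.6389, -0.8177, 0.2878] → [0.1487, -0.1904, -1.2146, 0.7880, 0.6157, 0.0000]
J4: z=[0.5974, -0.7646, -0.2419] o=[0.8871, -0.7619, 0.7245] → [-0.1355, 0.0463, -0.4810, 0.5974, -0.7646, -0.2419]
J5: z=[-0.5079, -0.5942, 0.6237] o=[0.9580, -1.1554, 0.4073] → [0.4158, 0.1987, 0.5279, -0.5079, -0.5942, 0.6237]
J6: z=[-0.5079, -0.5942, 0.6237] o=[0.9675, -1.3981, 0.1839] → [0.1317, 0.3063, 0.3990, -0.5079, -0.5942, 0.6237]
V = J·q̇ = [-0.8348, -0.6359, -0.8819, 1.2065, 1.0951, -1.2957]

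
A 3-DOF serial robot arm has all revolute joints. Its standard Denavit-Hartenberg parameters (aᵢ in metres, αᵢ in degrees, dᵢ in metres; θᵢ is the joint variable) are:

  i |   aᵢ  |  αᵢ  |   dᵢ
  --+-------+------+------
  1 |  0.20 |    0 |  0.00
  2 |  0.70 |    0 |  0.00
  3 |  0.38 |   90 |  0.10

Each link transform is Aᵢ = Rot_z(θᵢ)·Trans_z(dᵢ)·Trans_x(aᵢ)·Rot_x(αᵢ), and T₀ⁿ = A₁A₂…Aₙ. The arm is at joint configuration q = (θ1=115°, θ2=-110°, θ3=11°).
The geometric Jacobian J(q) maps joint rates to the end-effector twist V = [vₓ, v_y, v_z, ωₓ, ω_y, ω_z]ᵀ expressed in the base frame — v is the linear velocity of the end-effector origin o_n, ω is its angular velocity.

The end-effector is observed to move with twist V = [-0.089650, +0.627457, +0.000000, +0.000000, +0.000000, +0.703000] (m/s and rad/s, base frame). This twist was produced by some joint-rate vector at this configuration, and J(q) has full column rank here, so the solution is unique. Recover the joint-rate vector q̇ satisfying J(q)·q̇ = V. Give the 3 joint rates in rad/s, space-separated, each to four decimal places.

-0.0870 0.6080 0.1820

o_n = [0.9781, 0.3470, 0.1000]
J₁: ẑ×o_n = [-0.3470, 0.9781, 0.0000], ω = ẑ
J2: z=[0.0000, 0.0000, 1.0000] o=[-0.0845, 0.1813, 0.0000] → [-0.1658, 1.0626, 0.0000, 0.0000, 0.0000, 1.0000]
J3: z=[0.0000, 0.0000, 1.0000] o=[0.6128, 0.2423, 0.0000] → [-0.1047, 0.3653, 0.0000, 0.0000, 0.0000, 1.0000]
q̇ = J⁺·V = [-0.0870, 0.6080, 0.1820]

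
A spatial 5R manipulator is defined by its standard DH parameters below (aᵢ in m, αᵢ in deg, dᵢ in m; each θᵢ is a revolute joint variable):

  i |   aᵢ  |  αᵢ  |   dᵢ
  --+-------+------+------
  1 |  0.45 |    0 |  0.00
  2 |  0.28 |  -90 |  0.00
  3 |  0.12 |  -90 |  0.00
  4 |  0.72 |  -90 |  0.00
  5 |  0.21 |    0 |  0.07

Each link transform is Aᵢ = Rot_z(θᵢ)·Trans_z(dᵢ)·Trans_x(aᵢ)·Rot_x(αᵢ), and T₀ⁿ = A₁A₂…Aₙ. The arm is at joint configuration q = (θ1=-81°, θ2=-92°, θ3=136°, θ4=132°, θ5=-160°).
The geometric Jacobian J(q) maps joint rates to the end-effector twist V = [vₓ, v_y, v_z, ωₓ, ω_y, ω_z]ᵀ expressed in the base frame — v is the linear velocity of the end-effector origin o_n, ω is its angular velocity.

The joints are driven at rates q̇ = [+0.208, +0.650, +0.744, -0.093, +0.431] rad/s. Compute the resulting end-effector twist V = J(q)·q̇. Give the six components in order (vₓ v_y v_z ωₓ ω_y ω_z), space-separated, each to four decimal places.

-0.2767 -0.3440 -0.0602 -0.1670 -1.0607 1.0136

o_n = [-0.4008, -0.1582, 0.2474]
J₁: ẑ×o_n = [0.1582, -0.4008, 0.0000], ω = ẑ
J2: z=[0.0000, 0.0000, 1.0000] o=[0.0704, -0.4445, 0.0000] → [-0.2863, -0.4712, 0.0000, 0.0000, 0.0000, 1.0000]
J3: z=[0.1219, -0.9925, 0.0000] o=[-0.2075, -0.4786, 0.0000] → [-0.2455, -0.0301, -0.1528, 0.1219, -0.9925, 0.0000]
J4: z=[0.6895, 0.0847, 0.7193] o=[-0.1218, -0.4681, -0.0834] → [-0.1949, -0.4287, 0.2373, 0.6895, 0.0847, 0.7193]
J5: z=[-0.4490, -0.7293, 0.5162] o=[-0.5310, 0.0208, 0.2513] → [0.0952, 0.0655, 0.1753, -0.4490, -0.7293, 0.5162]
V = J·q̇ = [-0.2767, -0.3440, -0.0602, -0.1670, -1.0607, 1.0136]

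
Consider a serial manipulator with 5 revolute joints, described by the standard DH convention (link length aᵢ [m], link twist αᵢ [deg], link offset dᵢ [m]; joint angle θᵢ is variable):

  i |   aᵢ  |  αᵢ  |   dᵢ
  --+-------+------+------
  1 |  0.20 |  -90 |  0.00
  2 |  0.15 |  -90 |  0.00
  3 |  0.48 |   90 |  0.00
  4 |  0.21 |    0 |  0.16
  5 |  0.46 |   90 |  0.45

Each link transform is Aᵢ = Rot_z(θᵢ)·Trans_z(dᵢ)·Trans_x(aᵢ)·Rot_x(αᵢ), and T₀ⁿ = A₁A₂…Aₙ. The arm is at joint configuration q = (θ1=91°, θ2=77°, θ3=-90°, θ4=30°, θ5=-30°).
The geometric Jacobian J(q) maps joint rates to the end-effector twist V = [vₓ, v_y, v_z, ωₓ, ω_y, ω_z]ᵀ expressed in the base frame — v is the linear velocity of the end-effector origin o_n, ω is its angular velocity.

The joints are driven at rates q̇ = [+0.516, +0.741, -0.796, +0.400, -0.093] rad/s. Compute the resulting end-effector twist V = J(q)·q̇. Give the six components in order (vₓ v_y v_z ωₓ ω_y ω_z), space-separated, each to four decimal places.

0.5422 -0.6643 0.9745 -0.7532 0.6935 0.9942

o_n = [-1.1216, -0.0254, 0.4246]
J₁: ẑ×o_n = [0.0254, -1.1216, 0.0000], ω = ẑ
J2: z=[-0.9998, -0.0175, 0.0000] o=[-0.0035, 0.2000, 0.0000] → [-0.0074, 0.4245, 0.2058, -0.9998, -0.0175, 0.0000]
J3: z=[0.0170, -0.9742, -0.2250] o=[-0.0041, 0.2337, -0.1462] → [-0.6143, 0.2417, -1.0931, 0.0170, -0.9742, -0.2250]
J4: z=[0.0039, -0.2249, 0.9744] o=[-0.4840, 0.2253, -0.1462] → [0.1159, -0.6235, -0.1444, 0.0039, -0.2249, 0.9744]
J5: z=[0.0039, -0.2249, 0.9744] o=[-0.6634, 0.0839, -0.0139] → [0.0078, -0.4481, -0.1035, 0.0039, -0.2249, 0.9744]
V = J·q̇ = [0.5422, -0.6643, 0.9745, -0.7532, 0.6935, 0.9942]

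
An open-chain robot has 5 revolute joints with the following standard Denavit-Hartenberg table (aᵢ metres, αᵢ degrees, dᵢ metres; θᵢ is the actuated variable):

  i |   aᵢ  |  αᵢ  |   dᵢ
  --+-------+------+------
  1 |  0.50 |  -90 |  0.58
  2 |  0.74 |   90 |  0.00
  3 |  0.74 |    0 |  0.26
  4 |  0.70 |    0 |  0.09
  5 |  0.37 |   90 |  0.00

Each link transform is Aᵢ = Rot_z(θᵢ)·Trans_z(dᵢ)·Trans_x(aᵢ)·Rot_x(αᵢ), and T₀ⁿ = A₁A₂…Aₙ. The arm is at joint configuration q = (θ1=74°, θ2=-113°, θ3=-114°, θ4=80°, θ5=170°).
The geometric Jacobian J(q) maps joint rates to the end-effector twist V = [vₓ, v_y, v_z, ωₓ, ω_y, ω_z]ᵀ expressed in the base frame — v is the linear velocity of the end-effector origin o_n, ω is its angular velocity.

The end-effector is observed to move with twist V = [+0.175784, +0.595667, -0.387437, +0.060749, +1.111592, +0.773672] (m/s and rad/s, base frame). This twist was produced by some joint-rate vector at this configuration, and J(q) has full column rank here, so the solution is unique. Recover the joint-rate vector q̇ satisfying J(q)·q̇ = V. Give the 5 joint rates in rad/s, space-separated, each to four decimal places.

0.3130 0.2480 -0.7960 -0.1030 -0.2800

o_n = [0.7469, -0.3353, 1.1366]
J₁: ẑ×o_n = [0.3353, 0.7469, -0.0000], ω = ẑ
J2: z=[-0.9613, 0.2756, 0.0000] o=[0.1378, 0.4806, 0.5800] → [0.1534, 0.5350, 0.6165, -0.9613, 0.2756, 0.0000]
J3: z=[-0.2537, -0.8848, -0.3907] o=[0.0581, 0.2027, 1.2612] → [-0.1000, -0.3008, 0.7460, -0.2537, -0.8848, -0.3907]
J4: z=[-0.2537, -0.8848, -0.3907] o=[0.6744, -0.1007, 0.8825] → [-0.3165, 0.0361, 0.1237, -0.2537, -0.8848, -0.3907]
J5: z=[-0.2537, -0.8848, -0.3907] o=[0.9653, -0.5062, 1.3816] → [0.2835, 0.0232, -0.2366, -0.2537, -0.8848, -0.3907]
q̇ = J⁺·V = [0.3130, 0.2480, -0.7960, -0.1030, -0.2800]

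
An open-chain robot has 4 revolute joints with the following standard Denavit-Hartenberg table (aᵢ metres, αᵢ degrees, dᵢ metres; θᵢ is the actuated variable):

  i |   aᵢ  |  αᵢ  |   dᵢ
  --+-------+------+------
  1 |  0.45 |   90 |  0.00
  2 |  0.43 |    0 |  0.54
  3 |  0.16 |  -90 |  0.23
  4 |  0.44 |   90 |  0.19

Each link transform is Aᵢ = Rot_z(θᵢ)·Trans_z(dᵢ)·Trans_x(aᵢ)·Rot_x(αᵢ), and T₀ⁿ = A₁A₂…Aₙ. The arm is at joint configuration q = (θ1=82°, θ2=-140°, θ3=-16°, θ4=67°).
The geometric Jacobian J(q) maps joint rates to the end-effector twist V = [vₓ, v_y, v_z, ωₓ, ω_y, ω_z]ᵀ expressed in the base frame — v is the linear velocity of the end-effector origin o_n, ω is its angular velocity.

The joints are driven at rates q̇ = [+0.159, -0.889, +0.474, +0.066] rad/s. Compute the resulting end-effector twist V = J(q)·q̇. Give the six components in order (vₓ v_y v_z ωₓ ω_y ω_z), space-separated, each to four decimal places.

-0.0352 -0.2892 0.3975 -0.4072 0.0843 0.0987

o_n = [0.3468, -0.1551, -0.5850]
J₁: ẑ×o_n = [0.1551, 0.3468, -0.0000], ω = ẑ
J2: z=[0.9903, -0.1392, 0.0000] o=[0.0626, 0.4456, 0.0000] → [0.0814, 0.5793, -0.5553, 0.9903, -0.1392, 0.0000]
J3: z=[0.9903, -0.1392, 0.0000] o=[0.5515, 0.0443, -0.2764] → [0.0429, 0.3056, -0.2259, 0.9903, -0.1392, 0.0000]
J4: z=[0.0566, 0.4028, -0.9135] o=[0.7589, -0.1325, -0.3415] → [-0.1188, 0.3903, 0.1647, 0.0566, 0.4028, -0.9135]
V = J·q̇ = [-0.0352, -0.2892, 0.3975, -0.4072, 0.0843, 0.0987]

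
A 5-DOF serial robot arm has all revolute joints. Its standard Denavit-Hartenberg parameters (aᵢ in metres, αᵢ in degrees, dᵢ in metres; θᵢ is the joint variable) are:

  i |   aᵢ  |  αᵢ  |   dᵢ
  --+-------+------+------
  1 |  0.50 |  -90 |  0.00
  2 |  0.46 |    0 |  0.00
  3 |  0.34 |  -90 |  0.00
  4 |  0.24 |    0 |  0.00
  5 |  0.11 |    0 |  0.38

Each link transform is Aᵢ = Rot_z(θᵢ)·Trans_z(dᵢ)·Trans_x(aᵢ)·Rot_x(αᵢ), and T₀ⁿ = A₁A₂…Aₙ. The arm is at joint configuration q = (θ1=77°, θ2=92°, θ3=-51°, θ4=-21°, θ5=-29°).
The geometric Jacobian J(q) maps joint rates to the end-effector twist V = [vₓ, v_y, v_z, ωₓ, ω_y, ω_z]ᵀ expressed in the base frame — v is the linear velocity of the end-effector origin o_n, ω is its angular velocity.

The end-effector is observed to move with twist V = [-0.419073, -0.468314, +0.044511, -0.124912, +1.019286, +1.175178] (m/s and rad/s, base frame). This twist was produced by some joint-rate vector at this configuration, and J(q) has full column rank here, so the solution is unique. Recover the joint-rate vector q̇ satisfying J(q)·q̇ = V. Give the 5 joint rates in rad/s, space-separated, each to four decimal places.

0.0650 0.3370 0.0140 -0.6810 -0.7900

o_n = [-0.0054, 0.7337, -1.1630]
J₁: ẑ×o_n = [-0.7337, -0.0054, 0.0000], ω = ẑ
J2: z=[-0.9744, 0.2250, 0.0000] o=[0.1125, 0.4872, 0.0000] → [-0.2616, -1.1331, -0.2137, -0.9744, 0.2250, 0.0000]
J3: z=[-0.9744, 0.2250, 0.0000] o=[0.1089, 0.4715, -0.4597] → [-0.1582, -0.6852, -0.2298, -0.9744, 0.2250, 0.0000]
J4: z=[-0.1476, -0.6392, -0.7547] o=[0.1666, 0.7216, -0.6828] → [0.3161, 0.0589, -0.1117, -0.1476, -0.6392, -0.7547]
J5: z=[-0.1476, -0.6392, -0.7547] o=[0.1208, 0.9057, -0.8298] → [0.0832, 0.0461, -0.0553, -0.1476, -0.6392, -0.7547]
q̇ = J⁺·V = [0.0650, 0.3370, 0.0140, -0.6810, -0.7900]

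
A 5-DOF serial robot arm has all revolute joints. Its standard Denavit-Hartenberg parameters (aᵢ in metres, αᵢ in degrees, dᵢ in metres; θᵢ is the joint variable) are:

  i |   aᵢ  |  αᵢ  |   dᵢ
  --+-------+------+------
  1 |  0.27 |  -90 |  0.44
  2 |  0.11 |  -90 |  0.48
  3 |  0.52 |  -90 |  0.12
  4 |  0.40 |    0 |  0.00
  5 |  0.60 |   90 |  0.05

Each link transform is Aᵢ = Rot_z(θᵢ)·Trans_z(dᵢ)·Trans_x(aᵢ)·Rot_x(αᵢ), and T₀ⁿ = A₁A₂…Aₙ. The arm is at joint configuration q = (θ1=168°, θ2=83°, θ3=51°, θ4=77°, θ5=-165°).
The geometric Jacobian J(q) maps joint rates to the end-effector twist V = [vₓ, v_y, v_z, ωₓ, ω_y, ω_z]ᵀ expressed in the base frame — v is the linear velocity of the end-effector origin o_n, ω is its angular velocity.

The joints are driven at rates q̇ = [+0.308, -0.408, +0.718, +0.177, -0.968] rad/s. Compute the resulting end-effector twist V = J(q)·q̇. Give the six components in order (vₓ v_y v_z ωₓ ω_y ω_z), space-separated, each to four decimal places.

o_n = [0.0090, 0.0408, -0.0649]
J₁: ẑ×o_n = [-0.0408, 0.0090, 0.0000], ω = ẑ
J2: z=[-0.2079, -0.9781, 0.0000] o=[-0.2641, 0.0561, 0.4400] → [0.4939, -0.1050, 0.2704, -0.2079, -0.9781, 0.0000]
J3: z=[0.9709, -0.2064, -0.1219] o=[-0.3770, -0.4106, 0.3308] → [0.1367, 0.3371, 0.5179, 0.9709, -0.2064, -0.1219]
J4: z=[0.2235, 0.5959, 0.7714] o=[-0.2155, -0.0318, -0.0086] → [-0.0895, 0.1858, -0.1176, 0.2235, 0.5959, 0.7714]
J5: z=[0.2235, 0.5959, 0.7714] o=[-0.5861, 0.1185, -0.0173] → [0.0316, 0.4697, -0.3720, 0.2235, 0.5959, 0.7714]
V = J·q̇ = [-0.1623, -0.1341, 0.6008, 0.6051, -0.2204, -0.3896]

-0.1623 -0.1341 0.6008 0.6051 -0.2204 -0.3896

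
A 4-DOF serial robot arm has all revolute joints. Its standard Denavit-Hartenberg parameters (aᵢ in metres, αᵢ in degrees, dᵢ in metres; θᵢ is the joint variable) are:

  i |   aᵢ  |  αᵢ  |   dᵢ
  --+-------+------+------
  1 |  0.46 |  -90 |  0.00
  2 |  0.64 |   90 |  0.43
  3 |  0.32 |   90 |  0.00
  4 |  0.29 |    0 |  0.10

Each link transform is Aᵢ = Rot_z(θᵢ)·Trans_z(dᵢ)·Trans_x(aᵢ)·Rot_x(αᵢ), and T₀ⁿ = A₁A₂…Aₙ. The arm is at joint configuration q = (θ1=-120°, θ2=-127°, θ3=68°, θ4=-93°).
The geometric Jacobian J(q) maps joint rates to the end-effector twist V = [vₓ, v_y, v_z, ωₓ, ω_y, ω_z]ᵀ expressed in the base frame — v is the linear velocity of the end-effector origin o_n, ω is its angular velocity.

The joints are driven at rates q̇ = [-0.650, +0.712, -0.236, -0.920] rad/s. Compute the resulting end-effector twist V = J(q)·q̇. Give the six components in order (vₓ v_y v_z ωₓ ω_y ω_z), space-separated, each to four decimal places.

o_n = [0.4939, -0.4949, 0.8507]
J₁: ẑ×o_n = [0.4949, 0.4939, -0.0000], ω = ẑ
J2: z=[0.8660, -0.5000, 0.0000] o=[-0.2300, -0.3984, 0.0000] → [-0.4253, -0.7367, 0.2784, 0.8660, -0.5000, 0.0000]
J3: z=[0.3993, 0.6916, -0.6018] o=[0.3350, -0.2798, 0.5111] → [0.1054, -0.2312, -0.1958, 0.3993, 0.6916, -0.6018]
J4: z=[-0.0454, 0.6705, 0.7405] o=[0.6280, -0.3657, 0.6069] → [0.2591, -0.0882, 0.0958, -0.0454, 0.6705, 0.7405]
V = J·q̇ = [-0.8878, -0.7098, 0.1563, 0.5642, -1.1361, -1.1892]

-0.8878 -0.7098 0.1563 0.5642 -1.1361 -1.1892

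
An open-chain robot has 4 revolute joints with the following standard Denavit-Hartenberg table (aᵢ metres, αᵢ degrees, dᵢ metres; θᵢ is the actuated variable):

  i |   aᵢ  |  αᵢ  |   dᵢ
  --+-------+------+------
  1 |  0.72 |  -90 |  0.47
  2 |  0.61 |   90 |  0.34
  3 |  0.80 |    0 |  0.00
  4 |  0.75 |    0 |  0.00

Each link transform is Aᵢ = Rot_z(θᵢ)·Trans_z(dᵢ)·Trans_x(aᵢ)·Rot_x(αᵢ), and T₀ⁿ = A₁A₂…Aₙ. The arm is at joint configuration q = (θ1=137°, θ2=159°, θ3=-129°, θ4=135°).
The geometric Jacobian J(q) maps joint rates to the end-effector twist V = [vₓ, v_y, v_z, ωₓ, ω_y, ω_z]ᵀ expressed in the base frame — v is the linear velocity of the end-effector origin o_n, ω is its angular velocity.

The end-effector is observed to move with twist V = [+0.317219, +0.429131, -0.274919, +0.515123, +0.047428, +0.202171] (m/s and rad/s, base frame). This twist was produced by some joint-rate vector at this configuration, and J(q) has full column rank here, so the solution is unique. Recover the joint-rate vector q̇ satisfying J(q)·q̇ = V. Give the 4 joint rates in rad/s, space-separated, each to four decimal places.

o_n = [0.1941, 0.0970, 0.1645]
J₁: ẑ×o_n = [-0.0970, 0.1941, 0.0000], ω = ẑ
J2: z=[-0.6820, -0.7314, 0.0000] o=[-0.5266, 0.4910, 0.4700] → [0.2234, -0.2083, 0.7958, -0.6820, -0.7314, 0.0000]
J3: z=[-0.2621, 0.2444, -0.9336] o=[-0.3420, -0.1460, 0.2514] → [0.2056, -0.5232, -0.1947, -0.2621, 0.2444, -0.9336]
J4: z=[-0.2621, 0.2444, -0.9336] o=[-0.2617, 0.6292, 0.4318] → [-0.5622, -0.4956, 0.0281, -0.2621, 0.2444, -0.9336]
q̇ = J⁺·V = [-0.6950, -0.3860, -0.2660, -0.6950]

-0.6950 -0.3860 -0.2660 -0.6950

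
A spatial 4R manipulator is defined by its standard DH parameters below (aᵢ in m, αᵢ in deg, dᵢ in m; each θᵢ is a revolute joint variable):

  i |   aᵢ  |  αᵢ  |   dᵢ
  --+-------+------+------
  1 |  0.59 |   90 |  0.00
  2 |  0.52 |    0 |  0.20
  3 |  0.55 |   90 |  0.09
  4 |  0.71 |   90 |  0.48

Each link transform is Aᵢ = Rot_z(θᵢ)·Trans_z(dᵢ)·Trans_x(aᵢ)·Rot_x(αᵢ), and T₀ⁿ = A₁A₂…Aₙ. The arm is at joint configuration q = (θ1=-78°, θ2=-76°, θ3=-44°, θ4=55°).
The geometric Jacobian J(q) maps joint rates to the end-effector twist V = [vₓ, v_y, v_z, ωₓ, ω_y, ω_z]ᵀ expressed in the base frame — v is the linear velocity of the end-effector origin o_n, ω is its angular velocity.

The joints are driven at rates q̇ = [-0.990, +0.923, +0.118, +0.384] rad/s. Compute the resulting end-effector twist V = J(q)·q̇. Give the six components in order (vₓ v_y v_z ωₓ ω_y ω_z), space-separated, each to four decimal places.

o_n = [-0.8897, -0.0066, -1.0935]
J₁: ẑ×o_n = [0.0066, -0.8897, 0.0000], ω = ẑ
J2: z=[-0.9781, -0.2079, 0.0000] o=[0.1227, -0.5771, 0.0000] → [0.2274, -1.0697, -0.7685, -0.9781, -0.2079, 0.0000]
J3: z=[-0.9781, -0.2079, 0.0000] o=[-0.0468, -0.7417, -0.5046] → [0.1225, -0.5761, -0.8943, -0.9781, -0.2079, 0.0000]
J4: z=[-0.1801, 0.8471, 0.5000] o=[-0.1920, -0.4915, -0.9809] → [-0.3379, -0.3691, 0.5037, -0.1801, 0.8471, 0.5000]
V = J·q̇ = [0.0880, -0.3162, -0.6215, -1.0874, 0.1089, -0.7980]

0.0880 -0.3162 -0.6215 -1.0874 0.1089 -0.7980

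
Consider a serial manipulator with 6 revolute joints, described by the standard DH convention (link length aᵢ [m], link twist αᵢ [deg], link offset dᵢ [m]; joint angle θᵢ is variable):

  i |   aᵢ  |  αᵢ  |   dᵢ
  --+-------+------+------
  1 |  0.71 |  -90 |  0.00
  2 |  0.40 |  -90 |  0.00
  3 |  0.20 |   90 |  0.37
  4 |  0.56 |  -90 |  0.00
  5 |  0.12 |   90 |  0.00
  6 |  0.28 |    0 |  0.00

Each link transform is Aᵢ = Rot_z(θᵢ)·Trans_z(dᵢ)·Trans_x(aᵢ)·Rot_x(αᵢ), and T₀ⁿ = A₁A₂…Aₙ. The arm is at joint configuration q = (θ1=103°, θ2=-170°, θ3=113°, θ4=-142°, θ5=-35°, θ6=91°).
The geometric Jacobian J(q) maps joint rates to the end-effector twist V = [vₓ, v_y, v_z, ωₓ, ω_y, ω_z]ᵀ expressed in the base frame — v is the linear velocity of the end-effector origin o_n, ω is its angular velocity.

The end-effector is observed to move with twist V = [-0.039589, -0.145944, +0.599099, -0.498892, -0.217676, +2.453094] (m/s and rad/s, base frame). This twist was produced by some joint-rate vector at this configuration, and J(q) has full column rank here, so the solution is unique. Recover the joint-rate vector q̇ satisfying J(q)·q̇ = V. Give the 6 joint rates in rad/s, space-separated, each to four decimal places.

0.6870 0.5480 0.6840 -0.3700 -0.9080 0.9130

o_n = [-0.1387, 0.1292, -0.1599]
J₁: ẑ×o_n = [-0.1292, -0.1387, 0.0000], ω = ẑ
J2: z=[-0.9744, -0.2250, 0.0000] o=[-0.1597, 0.6918, 0.0000] → [0.0360, -0.1558, 0.5529, -0.9744, -0.2250, 0.0000]
J3: z=[-0.0391, 0.1692, 0.9848] o=[-0.0711, 0.3080, 0.0695] → [0.1372, -0.0755, 0.0184, -0.0391, 0.1692, 0.9848]
J4: z=[0.5846, -0.7954, 0.1598] o=[0.0765, 0.4870, 0.4203] → [0.5186, 0.3048, -0.3803, 0.5846, -0.7954, 0.1598]
J5: z=[0.5297, 0.2250, -0.8178] o=[-0.2676, 0.1718, 0.1107] → [-0.0957, 0.0378, -0.0516, 0.5297, 0.2250, -0.8178]
J6: z=[0.8314, -0.3287, 0.4480] o=[-0.2878, 0.0617, 0.0673] → [0.0445, 0.2557, 0.1051, 0.8314, -0.3287, 0.4480]
q̇ = J⁺·V = [0.6870, 0.5480, 0.6840, -0.3700, -0.9080, 0.9130]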